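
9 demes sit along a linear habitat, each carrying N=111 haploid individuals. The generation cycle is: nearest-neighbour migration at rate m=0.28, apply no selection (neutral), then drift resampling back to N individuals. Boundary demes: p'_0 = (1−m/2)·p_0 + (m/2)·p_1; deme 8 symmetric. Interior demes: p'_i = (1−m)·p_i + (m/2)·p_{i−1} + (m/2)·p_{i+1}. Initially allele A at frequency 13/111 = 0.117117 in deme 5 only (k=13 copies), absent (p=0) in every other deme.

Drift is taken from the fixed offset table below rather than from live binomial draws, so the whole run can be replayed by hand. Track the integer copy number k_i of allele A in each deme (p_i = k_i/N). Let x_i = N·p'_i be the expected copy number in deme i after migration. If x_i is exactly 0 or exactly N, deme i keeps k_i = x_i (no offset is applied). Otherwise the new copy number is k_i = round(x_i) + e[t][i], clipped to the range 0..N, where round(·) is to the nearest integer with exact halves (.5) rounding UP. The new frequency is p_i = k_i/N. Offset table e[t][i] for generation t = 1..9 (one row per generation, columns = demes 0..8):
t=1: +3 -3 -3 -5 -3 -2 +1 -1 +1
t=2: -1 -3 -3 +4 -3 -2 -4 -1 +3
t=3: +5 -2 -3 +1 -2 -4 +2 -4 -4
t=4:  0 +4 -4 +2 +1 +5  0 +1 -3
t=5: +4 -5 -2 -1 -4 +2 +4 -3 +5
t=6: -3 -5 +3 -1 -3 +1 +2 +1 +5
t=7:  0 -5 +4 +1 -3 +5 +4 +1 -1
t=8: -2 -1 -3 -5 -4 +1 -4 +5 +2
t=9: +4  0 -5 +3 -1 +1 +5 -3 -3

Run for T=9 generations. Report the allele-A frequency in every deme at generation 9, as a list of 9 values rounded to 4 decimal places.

[0.0000, 0.0000, 0.0000, 0.0000, 0.0000, 0.0811, 0.1081, 0.0631, 0.0541]

t=0: k=[0 0 0 0 0 13 0 0 0]
t=1: x=[0.0000 0.0000 0.0000 0.0000 1.8200 9.3600 1.8200 0.0000 0.0000] k=[0 0 0 0 0 7 3 0 0]
t=2: x=[0.0000 0.0000 0.0000 0.0000 0.9800 5.4600 3.1400 0.4200 0.0000] k=[0 0 0 0 0 3 0 0 0]
t=3: x=[0.0000 0.0000 0.0000 0.0000 0.4200 2.1600 0.4200 0.0000 0.0000] k=[0 0 0 0 0 0 2 0 0]
t=4: x=[0.0000 0.0000 0.0000 0.0000 0.0000 0.2800 1.4400 0.2800 0.0000] k=[0 0 0 0 0 5 1 1 0]
t=5: x=[0.0000 0.0000 0.0000 0.0000 0.7000 3.7400 1.5600 0.8600 0.1400] k=[0 0 0 0 0 6 6 0 5]
t=6: x=[0.0000 0.0000 0.0000 0.0000 0.8400 5.1600 5.1600 1.5400 4.3000] k=[0 0 0 0 0 6 7 3 9]
t=7: x=[0.0000 0.0000 0.0000 0.0000 0.8400 5.3000 6.3000 4.4000 8.1600] k=[0 0 0 0 0 10 10 5 7]
t=8: x=[0.0000 0.0000 0.0000 0.0000 1.4000 8.6000 9.3000 5.9800 6.7200] k=[0 0 0 0 0 10 5 11 9]
t=9: x=[0.0000 0.0000 0.0000 0.0000 1.4000 7.9000 6.5400 9.8800 9.2800] k=[0 0 0 0 0 9 12 7 6]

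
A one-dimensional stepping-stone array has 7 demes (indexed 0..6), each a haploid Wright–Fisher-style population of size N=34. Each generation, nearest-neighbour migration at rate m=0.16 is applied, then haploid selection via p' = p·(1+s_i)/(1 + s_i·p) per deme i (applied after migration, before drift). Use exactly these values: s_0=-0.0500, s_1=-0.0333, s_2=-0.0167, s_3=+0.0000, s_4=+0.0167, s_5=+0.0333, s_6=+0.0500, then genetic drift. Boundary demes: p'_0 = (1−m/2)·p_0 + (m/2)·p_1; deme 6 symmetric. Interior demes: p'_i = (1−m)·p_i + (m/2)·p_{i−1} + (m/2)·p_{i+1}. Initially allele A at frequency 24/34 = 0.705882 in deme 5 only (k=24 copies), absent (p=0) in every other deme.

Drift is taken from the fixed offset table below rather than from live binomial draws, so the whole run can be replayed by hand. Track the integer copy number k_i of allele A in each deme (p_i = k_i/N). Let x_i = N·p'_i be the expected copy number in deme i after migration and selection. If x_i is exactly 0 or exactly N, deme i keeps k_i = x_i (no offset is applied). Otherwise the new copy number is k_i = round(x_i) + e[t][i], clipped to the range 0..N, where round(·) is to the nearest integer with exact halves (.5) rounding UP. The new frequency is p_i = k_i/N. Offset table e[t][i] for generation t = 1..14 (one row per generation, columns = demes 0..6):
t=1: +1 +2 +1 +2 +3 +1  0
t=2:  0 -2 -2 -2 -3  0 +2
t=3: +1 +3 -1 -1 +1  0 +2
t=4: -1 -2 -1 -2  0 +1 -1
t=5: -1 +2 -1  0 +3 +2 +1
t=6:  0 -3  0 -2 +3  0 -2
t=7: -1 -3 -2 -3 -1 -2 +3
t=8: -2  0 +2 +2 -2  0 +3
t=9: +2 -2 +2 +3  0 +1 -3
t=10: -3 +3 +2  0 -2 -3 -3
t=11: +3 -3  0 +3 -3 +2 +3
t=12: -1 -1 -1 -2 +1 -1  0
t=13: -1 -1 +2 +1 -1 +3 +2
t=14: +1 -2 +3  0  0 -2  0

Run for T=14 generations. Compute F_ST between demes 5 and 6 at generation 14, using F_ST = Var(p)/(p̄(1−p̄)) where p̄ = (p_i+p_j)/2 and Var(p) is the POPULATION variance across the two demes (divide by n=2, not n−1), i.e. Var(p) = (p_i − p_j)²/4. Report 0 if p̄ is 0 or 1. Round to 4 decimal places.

t=0: k=[0 0 0 0 0 24 0]
t=1: x=[0.0000 0.0000 0.0000 0.0000 1.9502 20.4280 2.0103] k=[0 0 0 0 5 21 2]
t=2: x=[0.0000 0.0000 0.0000 0.4000 5.9610 18.4767 3.6770] k=[0 0 0 0 3 18 6]
t=3: x=[0.0000 0.0000 0.0000 0.2400 4.0183 16.1174 7.2340] k=[0 0 0 0 5 16 9]
t=4: x=[0.0000 0.0000 0.0000 0.4000 5.5566 14.8333 9.8988] k=[0 0 0 0 6 16 9]
t=5: x=[0.0000 0.0000 0.0000 0.4800 6.4057 14.9137 9.8988] k=[0 0 0 0 9 17 11]
t=6: x=[0.0000 0.0000 0.0000 0.7200 9.0294 16.1575 11.8539] k=[0 0 0 0 12 16 10]
t=7: x=[0.0000 0.0000 0.0000 0.9600 11.4856 15.4758 10.8370] k=[0 0 0 0 10 13 14]
t=8: x=[0.0000 0.0000 0.0000 0.8000 9.5534 13.1028 14.3228] k=[0 0 0 3 8 13 17]
t=9: x=[0.0000 0.0000 0.2360 3.1600 8.1018 13.1834 17.0947] k=[0 0 2 6 8 14 14]
t=10: x=[0.0000 0.1547 2.1262 5.8400 8.4245 13.7876 14.4035] k=[0 3 4 6 6 11 11]
t=11: x=[0.2281 2.7531 4.0199 5.8400 6.4865 10.8404 11.3661] k=[3 0 4 9 3 13 14]
t=12: x=[2.6327 0.5416 4.0199 8.1200 4.3423 12.5381 14.3228] k=[2 0 3 6 5 12 14]
t=13: x=[1.7527 0.3868 2.9543 5.6800 5.7183 11.8516 14.2421] k=[1 0 5 7 5 15 16]
t=14: x=[0.8752 0.4642 4.6915 6.6800 6.0418 14.5520 16.3336] k=[2 0 8 7 6 13 16]

0.0080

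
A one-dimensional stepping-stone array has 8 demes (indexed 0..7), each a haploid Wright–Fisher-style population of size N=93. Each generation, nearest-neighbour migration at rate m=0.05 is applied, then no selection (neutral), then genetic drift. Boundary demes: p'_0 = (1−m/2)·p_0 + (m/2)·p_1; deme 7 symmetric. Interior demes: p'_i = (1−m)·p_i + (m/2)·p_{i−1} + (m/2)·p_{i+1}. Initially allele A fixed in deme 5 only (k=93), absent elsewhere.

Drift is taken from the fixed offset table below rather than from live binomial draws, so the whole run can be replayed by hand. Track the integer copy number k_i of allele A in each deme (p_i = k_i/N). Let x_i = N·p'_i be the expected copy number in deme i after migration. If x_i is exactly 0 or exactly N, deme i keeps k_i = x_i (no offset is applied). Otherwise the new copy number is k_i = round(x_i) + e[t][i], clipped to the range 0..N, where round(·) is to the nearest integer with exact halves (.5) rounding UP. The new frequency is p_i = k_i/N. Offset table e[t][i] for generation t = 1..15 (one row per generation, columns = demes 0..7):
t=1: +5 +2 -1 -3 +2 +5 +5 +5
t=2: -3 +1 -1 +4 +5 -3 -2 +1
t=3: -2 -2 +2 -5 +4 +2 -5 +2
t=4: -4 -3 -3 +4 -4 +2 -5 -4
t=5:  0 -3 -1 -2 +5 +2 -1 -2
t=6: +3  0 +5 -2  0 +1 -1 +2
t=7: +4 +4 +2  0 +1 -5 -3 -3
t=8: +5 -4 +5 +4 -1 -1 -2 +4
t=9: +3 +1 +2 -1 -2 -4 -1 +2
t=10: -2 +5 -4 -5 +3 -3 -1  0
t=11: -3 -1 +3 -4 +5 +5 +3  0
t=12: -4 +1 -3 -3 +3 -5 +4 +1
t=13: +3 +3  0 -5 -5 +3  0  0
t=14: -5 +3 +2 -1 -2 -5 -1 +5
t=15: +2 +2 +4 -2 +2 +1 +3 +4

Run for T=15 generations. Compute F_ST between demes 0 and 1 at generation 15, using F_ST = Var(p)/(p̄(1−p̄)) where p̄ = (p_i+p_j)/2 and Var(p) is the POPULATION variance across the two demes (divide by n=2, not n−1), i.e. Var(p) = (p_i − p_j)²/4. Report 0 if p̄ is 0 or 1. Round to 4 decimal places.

t=0: k=[0 0 0 0 0 93 0 0]
t=1: x=[0.0000 0.0000 0.0000 0.0000 2.3250 88.3500 2.3250 0.0000] k=[0 0 0 0 4 93 7 0]
t=2: x=[0.0000 0.0000 0.0000 0.1000 6.1250 88.6250 8.9750 0.1750] k=[0 0 0 4 11 86 7 1]
t=3: x=[0.0000 0.0000 0.1000 4.0750 12.7000 82.1500 8.8250 1.1500] k=[0 0 2 0 17 84 4 3]
t=4: x=[0.0000 0.0500 1.9000 0.4750 18.2500 80.3250 5.9750 3.0250] k=[0 0 0 4 14 82 1 0]
t=5: x=[0.0000 0.0000 0.1000 4.1500 15.4500 78.2750 3.0000 0.0250] k=[0 0 0 2 20 80 2 0]
t=6: x=[0.0000 0.0000 0.0500 2.4000 21.0500 76.5500 3.9000 0.0500] k=[0 0 5 0 21 78 3 2]
t=7: x=[0.0000 0.1250 4.7500 0.6500 21.9000 74.7000 4.8500 2.0250] k=[0 4 7 1 23 70 2 0]
t=8: x=[0.1000 3.9750 6.7750 1.7000 23.6250 67.1250 3.6500 0.0500] k=[5 0 12 6 23 66 2 4]
t=9: x=[4.8750 0.4250 11.5500 6.5750 23.6500 63.3250 3.6500 3.9500] k=[8 1 14 6 22 59 3 6]
t=10: x=[7.8250 1.5000 13.4750 6.6000 22.5250 56.6750 4.4750 5.9250] k=[6 7 9 2 26 54 3 6]
t=11: x=[6.0250 7.0250 8.7750 2.7750 26.1000 52.0250 4.3500 5.9250] k=[3 6 12 0 31 57 7 6]
t=12: x=[3.0750 6.0750 11.5500 1.0750 30.8750 55.1000 8.2250 6.0250] k=[0 7 9 0 34 50 12 7]
t=13: x=[0.1750 6.8750 8.7250 1.0750 33.5500 48.6500 12.8250 7.1250] k=[3 10 9 0 29 52 13 7]
t=14: x=[3.1750 9.8000 8.8000 0.9500 28.8500 50.4500 13.8250 7.1500] k=[0 13 11 0 27 45 13 12]
t=15: x=[0.3250 12.6250 10.7750 0.9500 26.7750 43.7500 13.7750 12.0250] k=[2 15 15 0 29 45 17 16]

0.0588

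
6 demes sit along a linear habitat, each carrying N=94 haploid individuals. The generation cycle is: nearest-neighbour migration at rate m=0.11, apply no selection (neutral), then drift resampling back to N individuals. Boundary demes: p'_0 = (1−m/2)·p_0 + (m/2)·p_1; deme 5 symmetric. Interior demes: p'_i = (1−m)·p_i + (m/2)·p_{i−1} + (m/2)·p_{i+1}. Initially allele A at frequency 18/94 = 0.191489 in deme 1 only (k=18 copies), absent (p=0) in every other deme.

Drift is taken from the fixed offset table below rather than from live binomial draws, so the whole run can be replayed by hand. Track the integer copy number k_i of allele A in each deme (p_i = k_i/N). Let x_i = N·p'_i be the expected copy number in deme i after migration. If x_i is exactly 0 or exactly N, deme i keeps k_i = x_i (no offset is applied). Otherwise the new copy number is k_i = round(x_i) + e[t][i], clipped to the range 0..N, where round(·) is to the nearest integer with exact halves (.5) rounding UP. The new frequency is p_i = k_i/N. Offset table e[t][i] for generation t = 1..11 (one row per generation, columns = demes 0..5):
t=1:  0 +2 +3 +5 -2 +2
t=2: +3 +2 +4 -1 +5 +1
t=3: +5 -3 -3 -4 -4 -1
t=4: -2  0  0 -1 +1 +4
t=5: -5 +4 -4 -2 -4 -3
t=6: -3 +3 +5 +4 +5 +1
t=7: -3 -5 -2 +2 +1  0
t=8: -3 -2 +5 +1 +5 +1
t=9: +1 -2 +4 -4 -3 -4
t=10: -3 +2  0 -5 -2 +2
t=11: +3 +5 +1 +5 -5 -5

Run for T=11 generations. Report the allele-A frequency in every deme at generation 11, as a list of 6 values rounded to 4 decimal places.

[0.0319, 0.1489, 0.1489, 0.0638, 0.0000, 0.0000]

t=0: k=[0 18 0 0 0 0]
t=1: x=[0.9900 16.0200 0.9900 0.0000 0.0000 0.0000] k=[1 18 4 0 0 0]
t=2: x=[1.9350 16.2950 4.5500 0.2200 0.0000 0.0000] k=[5 18 9 0 0 0]
t=3: x=[5.7150 16.7900 9.0000 0.4950 0.0000 0.0000] k=[11 14 6 0 0 0]
t=4: x=[11.1650 13.3950 6.1100 0.3300 0.0000 0.0000] k=[9 13 6 0 0 0]
t=5: x=[9.2200 12.3950 6.0550 0.3300 0.0000 0.0000] k=[4 16 2 0 0 0]
t=6: x=[4.6600 14.5700 2.6600 0.1100 0.0000 0.0000] k=[2 18 8 4 0 0]
t=7: x=[2.8800 16.5700 8.3300 4.0000 0.2200 0.0000] k=[0 12 6 6 1 0]
t=8: x=[0.6600 11.0100 6.3300 5.7250 1.2200 0.0550] k=[0 9 11 7 6 1]
t=9: x=[0.4950 8.6150 10.6700 7.1650 5.7800 1.2750] k=[1 7 15 3 3 0]
t=10: x=[1.3300 7.1100 13.9000 3.6600 2.8350 0.1650] k=[0 9 14 0 1 2]
t=11: x=[0.4950 8.7800 12.9550 0.8250 1.0000 1.9450] k=[3 14 14 6 0 0]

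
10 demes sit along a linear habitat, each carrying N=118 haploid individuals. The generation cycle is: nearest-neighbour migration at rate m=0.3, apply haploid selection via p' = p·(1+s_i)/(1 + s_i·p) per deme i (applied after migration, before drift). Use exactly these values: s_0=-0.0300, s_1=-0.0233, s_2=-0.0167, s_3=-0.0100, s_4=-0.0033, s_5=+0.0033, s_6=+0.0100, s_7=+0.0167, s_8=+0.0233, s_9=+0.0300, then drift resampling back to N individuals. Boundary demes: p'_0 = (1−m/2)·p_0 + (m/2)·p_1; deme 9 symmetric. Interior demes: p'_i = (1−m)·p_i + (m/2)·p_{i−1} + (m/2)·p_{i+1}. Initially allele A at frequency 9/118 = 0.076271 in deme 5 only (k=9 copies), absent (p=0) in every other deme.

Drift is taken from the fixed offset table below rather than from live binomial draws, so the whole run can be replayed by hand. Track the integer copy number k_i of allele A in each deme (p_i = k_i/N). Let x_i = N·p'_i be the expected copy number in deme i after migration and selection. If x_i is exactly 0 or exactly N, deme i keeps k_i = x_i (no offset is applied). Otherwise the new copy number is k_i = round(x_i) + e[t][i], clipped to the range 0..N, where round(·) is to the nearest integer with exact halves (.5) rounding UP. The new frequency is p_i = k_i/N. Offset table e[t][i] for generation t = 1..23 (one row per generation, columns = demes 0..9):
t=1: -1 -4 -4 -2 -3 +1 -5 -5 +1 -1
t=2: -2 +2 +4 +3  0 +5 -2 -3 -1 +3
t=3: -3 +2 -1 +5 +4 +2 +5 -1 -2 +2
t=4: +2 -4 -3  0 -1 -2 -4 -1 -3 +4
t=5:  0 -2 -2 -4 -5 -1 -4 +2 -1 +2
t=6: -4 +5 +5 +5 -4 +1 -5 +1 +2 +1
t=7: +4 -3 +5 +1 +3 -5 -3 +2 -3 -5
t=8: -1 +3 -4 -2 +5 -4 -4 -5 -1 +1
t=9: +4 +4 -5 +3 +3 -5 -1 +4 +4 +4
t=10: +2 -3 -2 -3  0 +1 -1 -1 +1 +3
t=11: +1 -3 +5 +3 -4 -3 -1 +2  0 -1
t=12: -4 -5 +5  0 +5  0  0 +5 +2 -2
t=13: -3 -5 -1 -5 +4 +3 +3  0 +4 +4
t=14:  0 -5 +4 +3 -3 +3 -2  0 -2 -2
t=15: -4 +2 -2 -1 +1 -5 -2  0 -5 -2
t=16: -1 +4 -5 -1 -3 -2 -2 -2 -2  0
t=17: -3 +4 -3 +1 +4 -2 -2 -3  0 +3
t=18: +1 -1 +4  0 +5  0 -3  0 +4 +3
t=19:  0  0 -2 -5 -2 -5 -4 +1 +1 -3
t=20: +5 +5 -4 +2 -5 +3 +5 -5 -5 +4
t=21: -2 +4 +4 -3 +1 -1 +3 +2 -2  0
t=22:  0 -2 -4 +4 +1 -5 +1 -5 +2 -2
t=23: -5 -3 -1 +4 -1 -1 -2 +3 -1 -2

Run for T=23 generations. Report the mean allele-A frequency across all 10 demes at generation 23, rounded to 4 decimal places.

t=0: k=[0 0 0 0 0 9 0 0 0 0]
t=1: x=[0.0000 0.0000 0.0000 0.0000 1.3456 6.3197 1.3633 0.0000 0.0000 0.0000] k=[0 0 0 0 0 7 0 0 0 0]
t=2: x=[0.0000 0.0000 0.0000 0.0000 1.0466 4.9155 1.0604 0.0000 0.0000 0.0000] k=[0 0 0 0 1 10 0 0 0 0]
t=3: x=[0.0000 0.0000 0.0000 0.1485 2.1929 7.1722 1.5148 0.0000 0.0000 0.0000] k=[0 0 0 5 6 9 7 0 0 0]
t=4: x=[0.0000 0.0000 0.7376 4.3576 6.2803 8.2753 6.3092 1.0674 0.0000 0.0000] k=[0 0 0 4 5 6 2 0 0 0]
t=5: x=[0.0000 0.0000 0.5900 3.5156 4.9842 5.2666 2.3225 0.3050 0.0000 0.0000] k=[0 0 0 0 0 4 0 2 0 0]
t=6: x=[0.0000 0.0000 0.0000 0.0000 0.5980 2.8090 0.9089 1.4231 0.3070 0.0000] k=[0 0 0 0 0 4 0 2 2 0]
t=7: x=[0.0000 0.0000 0.0000 0.0000 0.5980 2.8090 0.9089 1.7280 1.7390 0.3090] k=[0 0 0 0 4 0 0 4 0 0]
t=8: x=[0.0000 0.0000 0.0000 0.5940 2.7910 0.6020 0.6060 2.8456 0.6139 0.0000] k=[0 0 0 0 8 0 0 0 0 0]
t=9: x=[0.0000 0.0000 0.0000 1.1881 5.5824 1.2039 0.0000 0.0000 0.0000 0.0000] k=[0 0 0 4 9 0 0 0 0 0]
t=10: x=[0.0000 0.0000 0.5900 4.1099 6.8786 1.3544 0.0000 0.0000 0.0000 0.0000] k=[0 0 0 1 7 2 0 0 0 0]
t=11: x=[0.0000 0.0000 0.1475 1.7328 5.3331 2.4579 0.3030 0.0000 0.0000 0.0000] k=[0 0 5 5 1 0 0 0 0 0]
t=12: x=[0.0000 0.7326 4.1815 4.3576 1.4453 0.1505 0.0000 0.0000 0.0000 0.0000] k=[0 0 9 4 6 0 0 0 0 0]
t=13: x=[0.0000 1.3189 6.7914 5.0016 4.7848 0.9029 0.0000 0.0000 0.0000 0.0000] k=[0 0 6 0 9 4 0 0 0 0]
t=14: x=[0.0000 0.8792 4.1323 2.2279 6.8786 4.1632 0.6060 0.0000 0.0000 0.0000] k=[0 0 8 5 4 7 0 0 0 0]
t=15: x=[0.0000 1.1723 6.2496 5.2494 4.5854 5.5173 1.0604 0.0000 0.0000 0.0000] k=[0 3 4 4 6 1 0 0 0 0]
t=16: x=[0.4365 2.6385 3.7878 4.2586 4.9343 1.6052 0.1515 0.0000 0.0000 0.0000] k=[0 7 0 3 2 0 0 0 0 0]
t=17: x=[1.0188 4.7905 1.4753 2.3765 1.8440 0.3010 0.0000 0.0000 0.0000 0.0000] k=[0 9 0 3 6 0 0 0 0 0]
t=18: x=[1.3099 6.1609 1.7704 2.9708 4.6353 0.9029 0.0000 0.0000 0.0000 0.0000] k=[2 5 6 3 10 1 0 0 0 0]
t=19: x=[2.3780 4.5948 5.3139 4.4567 7.5765 2.2071 0.1515 0.0000 0.0000 0.0000] k=[2 5 3 0 6 0 0 0 0 0]
t=20: x=[2.3780 4.1545 2.8035 1.3367 4.1866 0.9029 0.0000 0.0000 0.0000 0.0000] k=[7 9 0 3 0 4 0 0 0 0]
t=21: x=[7.0942 7.1892 1.7704 2.0794 1.0466 2.8090 0.6060 0.0000 0.0000 0.0000] k=[5 11 6 0 2 2 4 0 0 0]
t=22: x=[5.7316 9.1490 5.7571 1.1881 1.6945 2.3074 3.1302 0.6100 0.0000 0.0000] k=[6 7 2 5 3 0 4 0 0 0]
t=23: x=[5.9748 5.9651 3.1480 4.2090 2.8408 1.0534 2.8273 0.6100 0.0000 0.0000] k=[1 3 2 8 2 0 1 4 0 0]

0.0178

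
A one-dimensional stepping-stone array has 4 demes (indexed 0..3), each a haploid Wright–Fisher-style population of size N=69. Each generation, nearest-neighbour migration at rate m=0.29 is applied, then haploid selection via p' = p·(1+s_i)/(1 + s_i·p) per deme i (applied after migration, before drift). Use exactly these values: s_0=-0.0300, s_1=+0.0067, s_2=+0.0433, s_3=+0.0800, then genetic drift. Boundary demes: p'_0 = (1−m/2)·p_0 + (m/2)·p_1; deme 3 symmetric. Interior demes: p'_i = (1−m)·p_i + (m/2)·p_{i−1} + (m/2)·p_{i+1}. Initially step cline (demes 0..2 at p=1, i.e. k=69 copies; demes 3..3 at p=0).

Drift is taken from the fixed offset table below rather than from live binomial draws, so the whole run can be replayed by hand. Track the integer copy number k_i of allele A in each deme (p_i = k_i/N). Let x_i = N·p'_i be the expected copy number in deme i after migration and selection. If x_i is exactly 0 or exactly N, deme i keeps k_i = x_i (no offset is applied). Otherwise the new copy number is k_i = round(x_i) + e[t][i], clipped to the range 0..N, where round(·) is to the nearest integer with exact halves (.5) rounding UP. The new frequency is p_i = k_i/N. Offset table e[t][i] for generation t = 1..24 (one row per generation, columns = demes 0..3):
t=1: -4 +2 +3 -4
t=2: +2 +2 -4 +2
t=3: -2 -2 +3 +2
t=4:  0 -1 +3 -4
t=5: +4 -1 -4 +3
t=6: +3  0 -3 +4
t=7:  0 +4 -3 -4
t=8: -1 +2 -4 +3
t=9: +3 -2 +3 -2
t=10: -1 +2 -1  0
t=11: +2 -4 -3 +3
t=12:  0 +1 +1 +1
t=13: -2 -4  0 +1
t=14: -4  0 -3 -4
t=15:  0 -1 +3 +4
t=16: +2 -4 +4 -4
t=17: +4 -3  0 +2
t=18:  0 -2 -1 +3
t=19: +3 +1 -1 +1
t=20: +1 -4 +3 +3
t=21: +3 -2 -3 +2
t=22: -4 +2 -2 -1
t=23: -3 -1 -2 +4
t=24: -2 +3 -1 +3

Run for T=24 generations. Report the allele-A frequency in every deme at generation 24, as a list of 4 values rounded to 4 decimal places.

[0.7246, 0.8406, 0.8261, 1.0000]

t=0: k=[69 69 69 0]
t=1: x=[69.0000 69.0000 59.3522 10.6815] k=[69 69 62 7]
t=2: x=[69.0000 67.9917 55.5061 15.8970] k=[69 69 52 18]
t=3: x=[69.0000 66.5508 50.1218 24.1231] k=[69 65 53 26]
t=4: x=[68.4022 63.8718 51.3868 31.2252] k=[68 63 54 27]
t=5: x=[67.2230 62.4596 51.9402 32.2329] k=[69 61 48 35]
t=6: x=[67.8047 60.3258 48.6141 38.2021] k=[69 60 46 42]
t=7: x=[67.6554 59.3307 48.0731 43.8229] k=[68 63 45 40]
t=8: x=[67.2230 61.1615 47.5171 41.9999] k=[66 63 44 45]
t=9: x=[65.4642 60.7287 47.5318 46.0486] k=[68 59 51 44]
t=10: x=[66.6262 59.2013 51.7002 46.2047] k=[66 61 51 46]
t=11: x=[65.1662 60.3258 52.2681 47.8697] k=[67 56 49 51]
t=12: x=[65.2998 56.6479 50.8771 51.7256] k=[65 58 52 53]
t=13: x=[63.8415 58.2059 53.5297 53.7873] k=[62 54 54 55]
t=14: x=[60.6183 55.2337 54.6332 55.7008] k=[57 55 52 52]
t=15: x=[56.3993 54.9299 52.9627 52.9666] k=[56 54 56 57]
t=16: x=[55.3801 54.6560 56.3001 57.6061] k=[57 51 60 54]
t=17: x=[55.8081 53.2563 58.2163 55.7151] k=[60 50 58 58]
t=18: x=[58.2770 52.6933 57.2588 58.6931] k=[58 51 56 62]
t=19: x=[56.6798 52.8228 56.5825 61.6509] k=[60 54 56 63]
t=20: x=[58.8696 55.2337 57.1469 62.4553] k=[60 51 60 65]
t=21: x=[58.4251 53.6897 59.7644 64.6027] k=[61 52 57 67]
t=22: x=[59.4471 54.1081 58.1192 65.7937] k=[55 56 56 65]
t=23: x=[54.8047 55.9259 57.7110 64.0598] k=[52 55 56 68]
t=24: x=[52.0485 54.7855 57.9928 66.4555] k=[50 58 57 69]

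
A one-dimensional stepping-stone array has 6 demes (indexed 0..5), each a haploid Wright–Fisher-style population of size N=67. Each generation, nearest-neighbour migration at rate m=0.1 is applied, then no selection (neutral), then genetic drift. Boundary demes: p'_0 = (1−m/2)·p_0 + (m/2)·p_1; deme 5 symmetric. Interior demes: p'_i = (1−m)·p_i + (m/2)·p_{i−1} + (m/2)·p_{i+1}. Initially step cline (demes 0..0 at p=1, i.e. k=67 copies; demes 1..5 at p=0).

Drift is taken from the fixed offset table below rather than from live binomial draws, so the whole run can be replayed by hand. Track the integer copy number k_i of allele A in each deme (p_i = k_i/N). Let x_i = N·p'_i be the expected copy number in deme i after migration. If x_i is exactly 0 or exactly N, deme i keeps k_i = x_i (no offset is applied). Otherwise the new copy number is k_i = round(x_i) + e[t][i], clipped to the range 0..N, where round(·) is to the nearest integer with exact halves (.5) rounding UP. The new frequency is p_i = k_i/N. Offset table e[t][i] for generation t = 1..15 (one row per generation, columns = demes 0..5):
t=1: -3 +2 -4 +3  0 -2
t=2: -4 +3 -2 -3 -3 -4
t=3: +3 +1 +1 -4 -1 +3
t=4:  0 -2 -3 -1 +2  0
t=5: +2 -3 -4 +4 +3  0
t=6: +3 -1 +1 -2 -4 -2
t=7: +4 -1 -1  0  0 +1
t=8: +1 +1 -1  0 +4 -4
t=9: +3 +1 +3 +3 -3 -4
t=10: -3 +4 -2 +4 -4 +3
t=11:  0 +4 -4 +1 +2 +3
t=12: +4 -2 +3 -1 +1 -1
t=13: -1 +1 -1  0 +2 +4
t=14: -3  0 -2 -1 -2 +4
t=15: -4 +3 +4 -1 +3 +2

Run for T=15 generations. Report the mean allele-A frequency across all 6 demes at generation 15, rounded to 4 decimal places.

0.2512

t=0: k=[67 0 0 0 0 0]
t=1: x=[63.6500 3.3500 0.0000 0.0000 0.0000 0.0000] k=[61 5 0 0 0 0]
t=2: x=[58.2000 7.5500 0.2500 0.0000 0.0000 0.0000] k=[54 11 0 0 0 0]
t=3: x=[51.8500 12.6000 0.5500 0.0000 0.0000 0.0000] k=[55 14 2 0 0 0]
t=4: x=[52.9500 15.4500 2.5000 0.1000 0.0000 0.0000] k=[53 13 0 0 0 0]
t=5: x=[51.0000 14.3500 0.6500 0.0000 0.0000 0.0000] k=[53 11 0 0 0 0]
t=6: x=[50.9000 12.5500 0.5500 0.0000 0.0000 0.0000] k=[54 12 2 0 0 0]
t=7: x=[51.9000 13.6000 2.4000 0.1000 0.0000 0.0000] k=[56 13 1 0 0 0]
t=8: x=[53.8500 14.5500 1.5500 0.0500 0.0000 0.0000] k=[55 16 1 0 0 0]
t=9: x=[53.0500 17.2000 1.7000 0.0500 0.0000 0.0000] k=[56 18 5 3 0 0]
t=10: x=[54.1000 19.2500 5.5500 2.9500 0.1500 0.0000] k=[51 23 4 7 0 0]
t=11: x=[49.6000 23.4500 5.1000 6.5000 0.3500 0.0000] k=[50 27 1 8 2 0]
t=12: x=[48.8500 26.8500 2.6500 7.3500 2.2000 0.1000] k=[53 25 6 6 3 0]
t=13: x=[51.6000 25.4500 6.9500 5.8500 3.0000 0.1500] k=[51 26 6 6 5 4]
t=14: x=[49.7500 26.2500 7.0000 5.9500 5.0000 4.0500] k=[47 26 5 5 3 8]
t=15: x=[45.9500 26.0000 6.0500 4.9000 3.3500 7.7500] k=[42 29 10 4 6 10]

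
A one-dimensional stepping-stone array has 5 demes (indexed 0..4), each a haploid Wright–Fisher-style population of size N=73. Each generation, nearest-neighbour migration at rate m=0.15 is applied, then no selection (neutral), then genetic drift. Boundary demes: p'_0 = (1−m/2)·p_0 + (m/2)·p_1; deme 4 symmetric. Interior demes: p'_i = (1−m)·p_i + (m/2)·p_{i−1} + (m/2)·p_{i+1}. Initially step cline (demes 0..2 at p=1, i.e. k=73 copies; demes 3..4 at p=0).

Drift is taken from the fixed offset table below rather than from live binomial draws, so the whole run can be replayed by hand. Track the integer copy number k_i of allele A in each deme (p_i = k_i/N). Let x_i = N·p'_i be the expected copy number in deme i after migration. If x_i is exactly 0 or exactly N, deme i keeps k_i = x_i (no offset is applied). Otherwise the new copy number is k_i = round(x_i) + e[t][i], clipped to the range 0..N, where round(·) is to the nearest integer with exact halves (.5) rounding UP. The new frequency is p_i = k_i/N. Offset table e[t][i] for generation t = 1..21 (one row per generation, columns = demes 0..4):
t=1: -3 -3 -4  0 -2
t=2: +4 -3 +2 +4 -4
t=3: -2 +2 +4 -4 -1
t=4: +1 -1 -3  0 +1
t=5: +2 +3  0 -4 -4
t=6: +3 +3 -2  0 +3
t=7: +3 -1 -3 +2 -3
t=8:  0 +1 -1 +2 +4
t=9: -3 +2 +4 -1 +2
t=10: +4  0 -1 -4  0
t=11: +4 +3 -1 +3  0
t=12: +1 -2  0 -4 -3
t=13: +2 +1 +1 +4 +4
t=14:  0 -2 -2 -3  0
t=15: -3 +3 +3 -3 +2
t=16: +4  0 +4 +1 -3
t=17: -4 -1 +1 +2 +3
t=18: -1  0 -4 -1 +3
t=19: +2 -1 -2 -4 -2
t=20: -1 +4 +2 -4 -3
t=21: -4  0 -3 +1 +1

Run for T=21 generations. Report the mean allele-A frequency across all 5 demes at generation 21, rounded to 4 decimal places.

0.5863

t=0: k=[73 73 73 0 0]
t=1: x=[73.0000 73.0000 67.5250 5.4750 0.0000] k=[73 73 64 5 0]
t=2: x=[73.0000 72.3250 60.2500 9.0500 0.3750] k=[73 69 62 13 0]
t=3: x=[72.7000 68.7750 58.8500 15.7000 0.9750] k=[71 71 63 12 0]
t=4: x=[71.0000 70.4000 59.7750 14.9250 0.9000] k=[72 69 57 15 2]
t=5: x=[71.7750 68.3250 54.7500 17.1750 2.9750] k=[73 71 55 13 0]
t=6: x=[72.8500 69.9500 53.0500 15.1750 0.9750] k=[73 73 51 15 4]
t=7: x=[73.0000 71.3500 49.9500 16.8750 4.8250] k=[73 70 47 19 2]
t=8: x=[72.7750 68.5000 46.6250 19.8250 3.2750] k=[73 70 46 22 7]
t=9: x=[72.7750 68.4250 46.0000 22.6750 8.1250] k=[70 70 50 22 10]
t=10: x=[70.0000 68.5000 49.4000 23.2000 10.9000] k=[73 69 48 19 11]
t=11: x=[72.7000 67.7250 47.4000 20.5750 11.6000] k=[73 71 46 24 12]
t=12: x=[72.8500 69.2750 46.2250 24.7500 12.9000] k=[73 67 46 21 10]
t=13: x=[72.5500 65.8750 45.7000 22.0500 10.8250] k=[73 67 47 26 15]
t=14: x=[72.5500 65.9500 46.9250 26.7500 15.8250] k=[73 64 45 24 16]
t=15: x=[72.3250 63.2500 44.8500 24.9750 16.6000] k=[69 66 48 22 19]
t=16: x=[68.7750 64.8750 47.4000 23.7250 19.2250] k=[73 65 51 25 16]
t=17: x=[72.4000 64.5500 50.1000 26.2750 16.6750] k=[68 64 51 28 20]
t=18: x=[67.7000 63.3250 50.2500 29.1250 20.6000] k=[67 63 46 28 24]
t=19: x=[66.7000 62.0250 45.9250 29.0500 24.3000] k=[69 61 44 25 22]
t=20: x=[68.4000 60.3250 43.8500 26.2000 22.2250] k=[67 64 46 22 19]
t=21: x=[66.7750 62.8750 45.5500 23.5750 19.2250] k=[63 63 43 25 20]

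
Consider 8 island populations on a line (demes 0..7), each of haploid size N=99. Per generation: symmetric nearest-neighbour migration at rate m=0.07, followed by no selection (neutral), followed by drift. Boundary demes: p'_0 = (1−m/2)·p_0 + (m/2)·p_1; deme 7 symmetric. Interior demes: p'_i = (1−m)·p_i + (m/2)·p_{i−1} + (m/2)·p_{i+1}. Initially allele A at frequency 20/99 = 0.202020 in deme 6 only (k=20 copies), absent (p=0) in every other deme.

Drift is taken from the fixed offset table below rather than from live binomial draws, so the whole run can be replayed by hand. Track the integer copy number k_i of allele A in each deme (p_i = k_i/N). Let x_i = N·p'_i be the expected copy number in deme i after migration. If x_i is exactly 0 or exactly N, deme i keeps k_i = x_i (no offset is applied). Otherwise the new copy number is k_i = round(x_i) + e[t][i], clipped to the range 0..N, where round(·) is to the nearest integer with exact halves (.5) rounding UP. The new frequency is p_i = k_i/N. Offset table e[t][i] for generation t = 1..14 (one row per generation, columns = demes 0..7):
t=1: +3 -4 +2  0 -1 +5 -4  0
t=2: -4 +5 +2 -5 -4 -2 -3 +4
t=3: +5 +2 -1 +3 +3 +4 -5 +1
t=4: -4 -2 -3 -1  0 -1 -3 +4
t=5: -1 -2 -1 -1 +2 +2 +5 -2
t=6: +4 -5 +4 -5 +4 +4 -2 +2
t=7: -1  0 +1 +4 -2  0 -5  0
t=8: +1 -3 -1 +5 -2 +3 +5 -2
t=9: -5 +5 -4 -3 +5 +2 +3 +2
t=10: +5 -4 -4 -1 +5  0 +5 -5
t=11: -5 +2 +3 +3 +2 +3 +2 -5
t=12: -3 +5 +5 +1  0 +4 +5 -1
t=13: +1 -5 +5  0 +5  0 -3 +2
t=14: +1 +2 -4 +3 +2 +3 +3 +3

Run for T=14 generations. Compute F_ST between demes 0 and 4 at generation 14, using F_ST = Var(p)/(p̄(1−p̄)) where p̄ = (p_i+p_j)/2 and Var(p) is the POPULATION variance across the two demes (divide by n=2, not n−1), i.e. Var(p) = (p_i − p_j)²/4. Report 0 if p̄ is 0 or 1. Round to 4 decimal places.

0.1082

t=0: k=[0 0 0 0 0 0 20 0]
t=1: x=[0.0000 0.0000 0.0000 0.0000 0.0000 0.7000 18.6000 0.7000] k=[0 0 0 0 0 6 15 1]
t=2: x=[0.0000 0.0000 0.0000 0.0000 0.2100 6.1050 14.1950 1.4900] k=[0 0 0 0 0 4 11 5]
t=3: x=[0.0000 0.0000 0.0000 0.0000 0.1400 4.1050 10.5450 5.2100] k=[0 0 0 0 3 8 6 6]
t=4: x=[0.0000 0.0000 0.0000 0.1050 3.0700 7.7550 6.0700 6.0000] k=[0 0 0 0 3 7 3 10]
t=5: x=[0.0000 0.0000 0.0000 0.1050 3.0350 6.7200 3.3850 9.7550] k=[0 0 0 0 5 9 8 8]
t=6: x=[0.0000 0.0000 0.0000 0.1750 4.9650 8.8250 8.0350 8.0000] k=[0 0 0 0 9 13 6 10]
t=7: x=[0.0000 0.0000 0.0000 0.3150 8.8250 12.6150 6.3850 9.8600] k=[0 0 0 4 7 13 1 10]
t=8: x=[0.0000 0.0000 0.1400 3.9650 7.1050 12.3700 1.7350 9.6850] k=[0 0 0 9 5 15 7 8]
t=9: x=[0.0000 0.0000 0.3150 8.5450 5.4900 14.3700 7.3150 7.9650] k=[0 0 0 6 10 16 10 10]
t=10: x=[0.0000 0.0000 0.2100 5.9300 10.0700 15.5800 10.2100 10.0000] k=[0 0 0 5 15 16 15 5]
t=11: x=[0.0000 0.0000 0.1750 5.1750 14.6850 15.9300 14.6850 5.3500] k=[0 0 3 8 17 19 17 0]
t=12: x=[0.0000 0.1050 3.0700 8.1400 16.7550 18.8600 16.4750 0.5950] k=[0 5 8 9 17 23 21 0]
t=13: x=[0.1750 4.9300 7.9300 9.2450 16.9300 22.7200 20.3350 0.7350] k=[1 0 13 9 22 23 17 3]
t=14: x=[0.9650 0.4900 12.4050 9.5950 21.5800 22.7550 16.7200 3.4900] k=[2 2 8 13 24 26 20 6]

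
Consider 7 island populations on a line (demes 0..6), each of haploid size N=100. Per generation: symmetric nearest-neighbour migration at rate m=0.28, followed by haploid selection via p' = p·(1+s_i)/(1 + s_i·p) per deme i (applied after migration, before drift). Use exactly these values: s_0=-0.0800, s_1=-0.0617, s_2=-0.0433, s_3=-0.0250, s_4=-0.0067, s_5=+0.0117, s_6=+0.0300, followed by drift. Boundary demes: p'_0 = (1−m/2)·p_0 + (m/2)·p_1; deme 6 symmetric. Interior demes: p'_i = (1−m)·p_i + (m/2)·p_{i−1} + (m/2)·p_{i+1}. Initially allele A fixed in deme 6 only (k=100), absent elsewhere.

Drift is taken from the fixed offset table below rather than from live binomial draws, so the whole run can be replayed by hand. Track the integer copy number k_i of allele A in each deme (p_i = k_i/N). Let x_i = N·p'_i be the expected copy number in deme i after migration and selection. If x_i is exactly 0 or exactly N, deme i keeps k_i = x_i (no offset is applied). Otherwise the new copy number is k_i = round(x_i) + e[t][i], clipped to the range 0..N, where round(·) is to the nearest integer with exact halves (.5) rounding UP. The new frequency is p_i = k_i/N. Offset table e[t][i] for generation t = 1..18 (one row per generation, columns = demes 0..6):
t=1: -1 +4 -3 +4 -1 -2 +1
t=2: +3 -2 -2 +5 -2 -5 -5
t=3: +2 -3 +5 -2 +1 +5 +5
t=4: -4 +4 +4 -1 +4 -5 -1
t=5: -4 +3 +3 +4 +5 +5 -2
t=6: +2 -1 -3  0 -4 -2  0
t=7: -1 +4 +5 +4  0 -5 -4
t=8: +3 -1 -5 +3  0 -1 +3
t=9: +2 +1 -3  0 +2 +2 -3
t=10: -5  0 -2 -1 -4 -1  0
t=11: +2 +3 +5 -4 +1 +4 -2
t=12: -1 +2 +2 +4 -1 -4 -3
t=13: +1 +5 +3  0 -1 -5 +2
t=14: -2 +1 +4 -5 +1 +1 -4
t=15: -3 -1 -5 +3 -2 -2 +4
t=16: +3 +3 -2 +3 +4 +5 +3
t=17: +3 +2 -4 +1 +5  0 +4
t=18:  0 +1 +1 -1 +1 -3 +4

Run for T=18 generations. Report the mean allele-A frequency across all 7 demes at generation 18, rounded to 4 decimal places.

0.1929

t=0: k=[0 0 0 0 0 0 100]
t=1: x=[0.0000 0.0000 0.0000 0.0000 0.0000 14.1406 86.3521] k=[0 0 0 0 0 12 87]
t=2: x=[0.0000 0.0000 0.0000 0.0000 1.6689 21.0124 77.0272] k=[0 0 0 0 0 16 72]
t=3: x=[0.0000 0.0000 0.0000 0.0000 2.2253 21.7976 64.8368] k=[0 0 0 0 3 27 70]
t=4: x=[0.0000 0.0000 0.0000 0.4095 5.9026 29.9033 64.6583] k=[0 0 0 0 10 25 64]
t=5: x=[0.0000 0.0000 0.0000 1.3655 10.6359 28.5969 59.2556] k=[0 0 0 5 16 34 57]
t=6: x=[0.0000 0.0000 0.6699 5.7023 16.8854 34.9640 54.5139] k=[0 0 0 6 13 33 55]
t=7: x=[0.0000 0.0000 0.8039 5.9957 14.7353 33.5388 52.6574] k=[0 0 6 10 15 29 49]
t=8: x=[0.0000 0.7886 5.4859 9.9116 16.1687 30.0841 46.9355] k=[0 0 0 13 16 29 50]
t=9: x=[0.0000 0.0000 1.7426 11.3429 17.3036 30.3654 47.7970] k=[0 0 0 11 19 32 45]
t=10: x=[0.0000 0.0000 1.4743 10.3429 19.5939 32.2536 43.9066] k=[0 0 0 9 16 31 44]
t=11: x=[0.0000 0.0000 1.2061 8.5206 17.0248 30.9681 42.9025] k=[0 0 6 5 18 35 41]
t=12: x=[0.0000 0.7886 4.8131 6.7978 18.4586 33.7195 40.8724] k=[0 3 7 11 17 30 38]
t=13: x=[0.3865 2.9520 6.7173 11.0291 17.8811 29.5415 37.5707] k=[1 8 10 11 17 25 40]
t=14: x=[1.8245 6.8806 9.4735 11.4410 17.1841 26.2043 38.5981] k=[0 8 13 6 18 27 35]
t=15: x=[1.0313 7.1457 10.8832 8.4618 17.4828 27.0891 34.5453] k=[0 6 6 11 15 25 39]
t=16: x=[0.7733 4.8571 6.4285 10.6173 15.7506 25.7820 37.7319] k=[4 8 4 14 20 31 41]
t=17: x=[4.2106 6.4830 5.7167 13.1482 20.5899 31.1087 40.3091] k=[7 8 2 14 26 31 44]
t=18: x=[6.6065 6.6155 4.3328 13.6979 24.8941 32.3741 42.9025] k=[7 8 5 13 26 29 47]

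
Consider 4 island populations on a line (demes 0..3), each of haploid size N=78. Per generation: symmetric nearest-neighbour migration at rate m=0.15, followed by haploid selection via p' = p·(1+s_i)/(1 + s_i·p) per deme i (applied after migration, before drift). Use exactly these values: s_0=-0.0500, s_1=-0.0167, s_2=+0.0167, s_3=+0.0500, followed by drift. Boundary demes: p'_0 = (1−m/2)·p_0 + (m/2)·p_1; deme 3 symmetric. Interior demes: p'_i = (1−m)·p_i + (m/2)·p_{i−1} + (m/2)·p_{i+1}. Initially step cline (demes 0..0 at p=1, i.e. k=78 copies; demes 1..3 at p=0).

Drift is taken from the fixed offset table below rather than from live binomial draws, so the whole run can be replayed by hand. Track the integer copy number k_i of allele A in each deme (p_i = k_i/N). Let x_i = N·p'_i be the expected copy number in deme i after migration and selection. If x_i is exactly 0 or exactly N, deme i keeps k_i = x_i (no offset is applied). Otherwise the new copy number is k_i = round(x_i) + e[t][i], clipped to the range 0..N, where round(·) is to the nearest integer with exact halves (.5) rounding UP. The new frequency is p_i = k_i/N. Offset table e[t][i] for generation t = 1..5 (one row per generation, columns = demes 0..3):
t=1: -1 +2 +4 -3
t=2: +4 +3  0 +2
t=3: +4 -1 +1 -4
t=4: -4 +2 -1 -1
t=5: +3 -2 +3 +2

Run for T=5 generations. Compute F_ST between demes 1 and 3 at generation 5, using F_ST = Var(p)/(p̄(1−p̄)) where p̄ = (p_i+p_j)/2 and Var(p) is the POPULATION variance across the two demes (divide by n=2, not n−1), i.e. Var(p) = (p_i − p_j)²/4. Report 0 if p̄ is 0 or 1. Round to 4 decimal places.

0.1180

t=0: k=[78 0 0 0]
t=1: x=[71.8663 5.7595 0.0000 0.0000] k=[71 8 0 0]
t=2: x=[65.7548 11.9535 0.6099 0.0000] k=[70 15 1 0]
t=3: x=[65.3404 17.8422 2.0071 0.0787] k=[69 17 3 0]
t=4: x=[64.5382 19.6018 3.8857 0.2362] k=[61 22 3 0]
t=5: x=[57.3046 23.2244 4.2663 0.2362] k=[60 21 7 2]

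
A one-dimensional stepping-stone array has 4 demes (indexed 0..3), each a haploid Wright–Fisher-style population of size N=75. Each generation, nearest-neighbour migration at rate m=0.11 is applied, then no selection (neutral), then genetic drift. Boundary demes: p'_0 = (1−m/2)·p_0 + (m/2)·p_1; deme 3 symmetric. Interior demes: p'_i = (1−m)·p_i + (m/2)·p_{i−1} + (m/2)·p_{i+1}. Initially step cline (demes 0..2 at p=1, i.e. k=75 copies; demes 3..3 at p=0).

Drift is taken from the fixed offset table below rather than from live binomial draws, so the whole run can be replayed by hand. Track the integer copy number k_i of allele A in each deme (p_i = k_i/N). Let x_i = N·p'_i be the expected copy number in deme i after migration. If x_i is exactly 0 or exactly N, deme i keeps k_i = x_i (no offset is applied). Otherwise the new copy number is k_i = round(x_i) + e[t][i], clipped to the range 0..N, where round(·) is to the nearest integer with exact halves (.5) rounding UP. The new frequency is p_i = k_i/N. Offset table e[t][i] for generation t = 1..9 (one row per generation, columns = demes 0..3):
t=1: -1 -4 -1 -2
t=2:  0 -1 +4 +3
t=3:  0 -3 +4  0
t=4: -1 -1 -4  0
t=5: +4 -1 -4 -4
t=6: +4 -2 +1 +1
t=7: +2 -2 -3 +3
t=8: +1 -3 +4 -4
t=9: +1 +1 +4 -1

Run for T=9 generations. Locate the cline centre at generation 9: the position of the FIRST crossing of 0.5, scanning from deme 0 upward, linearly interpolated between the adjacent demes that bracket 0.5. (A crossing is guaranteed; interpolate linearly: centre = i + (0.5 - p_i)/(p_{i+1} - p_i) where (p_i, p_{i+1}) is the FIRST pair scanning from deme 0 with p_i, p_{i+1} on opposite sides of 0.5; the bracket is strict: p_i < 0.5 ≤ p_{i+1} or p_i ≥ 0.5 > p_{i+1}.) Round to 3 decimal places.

2.554

t=0: k=[75 75 75 0]
t=1: x=[75.0000 75.0000 70.8750 4.1250] k=[75 75 70 2]
t=2: x=[75.0000 74.7250 66.5350 5.7400] k=[75 74 71 9]
t=3: x=[74.9450 73.8900 67.7550 12.4100] k=[75 71 72 12]
t=4: x=[74.7800 71.2750 68.6450 15.3000] k=[74 70 65 15]
t=5: x=[73.7800 69.9450 62.5250 17.7500] k=[75 69 59 14]
t=6: x=[74.6700 68.7800 57.0750 16.4750] k=[75 67 58 17]
t=7: x=[74.5600 66.9450 56.2400 19.2550] k=[75 65 53 22]
t=8: x=[74.4500 64.8900 51.9550 23.7050] k=[75 62 56 20]
t=9: x=[74.2850 62.3850 54.3500 21.9800] k=[75 63 58 21]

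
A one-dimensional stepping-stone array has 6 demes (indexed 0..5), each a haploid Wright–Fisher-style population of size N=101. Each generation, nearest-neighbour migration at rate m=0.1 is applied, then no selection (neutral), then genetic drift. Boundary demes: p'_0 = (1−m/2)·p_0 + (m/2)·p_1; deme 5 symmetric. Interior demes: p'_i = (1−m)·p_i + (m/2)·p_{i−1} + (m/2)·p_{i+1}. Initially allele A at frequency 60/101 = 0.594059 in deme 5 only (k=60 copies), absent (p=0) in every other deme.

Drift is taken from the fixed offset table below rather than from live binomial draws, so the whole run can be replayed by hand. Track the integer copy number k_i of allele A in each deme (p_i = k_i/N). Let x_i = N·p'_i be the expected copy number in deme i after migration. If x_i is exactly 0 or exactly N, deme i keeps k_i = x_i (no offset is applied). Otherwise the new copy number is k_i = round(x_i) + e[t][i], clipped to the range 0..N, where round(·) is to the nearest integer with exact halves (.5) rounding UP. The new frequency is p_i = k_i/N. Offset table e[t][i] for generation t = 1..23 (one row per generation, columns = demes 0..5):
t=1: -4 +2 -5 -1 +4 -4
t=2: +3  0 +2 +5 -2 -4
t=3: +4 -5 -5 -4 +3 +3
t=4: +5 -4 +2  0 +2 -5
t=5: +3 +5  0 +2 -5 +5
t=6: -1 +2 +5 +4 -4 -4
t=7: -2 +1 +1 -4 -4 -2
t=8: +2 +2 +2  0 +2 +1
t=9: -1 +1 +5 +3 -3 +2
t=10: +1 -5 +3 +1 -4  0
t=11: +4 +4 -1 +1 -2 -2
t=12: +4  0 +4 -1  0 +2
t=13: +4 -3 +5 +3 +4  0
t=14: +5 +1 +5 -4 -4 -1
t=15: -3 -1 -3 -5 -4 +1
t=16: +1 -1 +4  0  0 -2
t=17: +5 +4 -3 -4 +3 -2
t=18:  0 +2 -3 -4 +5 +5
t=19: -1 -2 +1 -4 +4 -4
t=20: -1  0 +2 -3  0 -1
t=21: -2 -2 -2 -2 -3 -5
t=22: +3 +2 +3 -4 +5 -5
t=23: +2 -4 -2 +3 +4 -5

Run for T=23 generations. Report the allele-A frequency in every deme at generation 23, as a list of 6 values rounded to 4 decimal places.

[0.2376, 0.1188, 0.1287, 0.0495, 0.2178, 0.0693]

t=0: k=[0 0 0 0 0 60]
t=1: x=[0.0000 0.0000 0.0000 0.0000 3.0000 57.0000] k=[0 0 0 0 7 53]
t=2: x=[0.0000 0.0000 0.0000 0.3500 8.9500 50.7000] k=[0 0 0 5 7 47]
t=3: x=[0.0000 0.0000 0.2500 4.8500 8.9000 45.0000] k=[0 0 0 1 12 48]
t=4: x=[0.0000 0.0000 0.0500 1.5000 13.2500 46.2000] k=[0 0 2 2 15 41]
t=5: x=[0.0000 0.1000 1.9000 2.6500 15.6500 39.7000] k=[0 5 2 5 11 45]
t=6: x=[0.2500 4.6000 2.3000 5.1500 12.4000 43.3000] k=[0 7 7 9 8 39]
t=7: x=[0.3500 6.6500 7.1000 8.8500 9.6000 37.4500] k=[0 8 8 5 6 35]
t=8: x=[0.4000 7.6000 7.8500 5.2000 7.4000 33.5500] k=[2 10 10 5 9 35]
t=9: x=[2.4000 9.6000 9.7500 5.4500 10.1000 33.7000] k=[1 11 15 8 7 36]
t=10: x=[1.5000 10.7000 14.4500 8.3000 8.5000 34.5500] k=[3 6 17 9 5 35]
t=11: x=[3.1500 6.4000 16.0500 9.2000 6.7000 33.5000] k=[7 10 15 10 5 32]
t=12: x=[7.1500 10.1000 14.5000 10.0000 6.6000 30.6500] k=[11 10 19 9 7 33]
t=13: x=[10.9500 10.5000 18.0500 9.4000 8.4000 31.7000] k=[15 8 23 12 12 32]
t=14: x=[14.6500 9.1000 21.7000 12.5500 13.0000 31.0000] k=[20 10 27 9 9 30]
t=15: x=[19.5000 11.3500 25.2500 9.9000 10.0500 28.9500] k=[17 10 22 5 6 30]
t=16: x=[16.6500 10.9500 20.5500 5.9000 7.1500 28.8000] k=[18 10 25 6 7 27]
t=17: x=[17.6000 11.1500 23.3000 7.0000 7.9500 26.0000] k=[23 15 20 3 11 24]
t=18: x=[22.6000 15.6500 18.9000 4.2500 11.2500 23.3500] k=[23 18 16 0 16 28]
t=19: x=[22.7500 18.1500 15.3000 1.6000 15.8000 27.4000] k=[22 16 16 0 20 23]
t=20: x=[21.7000 16.3000 15.2000 1.8000 19.1500 22.8500] k=[21 16 17 0 19 22]
t=21: x=[20.7500 16.3000 16.1000 1.8000 18.2000 21.8500] k=[19 14 14 0 15 17]
t=22: x=[18.7500 14.2500 13.3000 1.4500 14.3500 16.9000] k=[22 16 16 0 19 12]
t=23: x=[21.7000 16.3000 15.2000 1.7500 17.7000 12.3500] k=[24 12 13 5 22 7]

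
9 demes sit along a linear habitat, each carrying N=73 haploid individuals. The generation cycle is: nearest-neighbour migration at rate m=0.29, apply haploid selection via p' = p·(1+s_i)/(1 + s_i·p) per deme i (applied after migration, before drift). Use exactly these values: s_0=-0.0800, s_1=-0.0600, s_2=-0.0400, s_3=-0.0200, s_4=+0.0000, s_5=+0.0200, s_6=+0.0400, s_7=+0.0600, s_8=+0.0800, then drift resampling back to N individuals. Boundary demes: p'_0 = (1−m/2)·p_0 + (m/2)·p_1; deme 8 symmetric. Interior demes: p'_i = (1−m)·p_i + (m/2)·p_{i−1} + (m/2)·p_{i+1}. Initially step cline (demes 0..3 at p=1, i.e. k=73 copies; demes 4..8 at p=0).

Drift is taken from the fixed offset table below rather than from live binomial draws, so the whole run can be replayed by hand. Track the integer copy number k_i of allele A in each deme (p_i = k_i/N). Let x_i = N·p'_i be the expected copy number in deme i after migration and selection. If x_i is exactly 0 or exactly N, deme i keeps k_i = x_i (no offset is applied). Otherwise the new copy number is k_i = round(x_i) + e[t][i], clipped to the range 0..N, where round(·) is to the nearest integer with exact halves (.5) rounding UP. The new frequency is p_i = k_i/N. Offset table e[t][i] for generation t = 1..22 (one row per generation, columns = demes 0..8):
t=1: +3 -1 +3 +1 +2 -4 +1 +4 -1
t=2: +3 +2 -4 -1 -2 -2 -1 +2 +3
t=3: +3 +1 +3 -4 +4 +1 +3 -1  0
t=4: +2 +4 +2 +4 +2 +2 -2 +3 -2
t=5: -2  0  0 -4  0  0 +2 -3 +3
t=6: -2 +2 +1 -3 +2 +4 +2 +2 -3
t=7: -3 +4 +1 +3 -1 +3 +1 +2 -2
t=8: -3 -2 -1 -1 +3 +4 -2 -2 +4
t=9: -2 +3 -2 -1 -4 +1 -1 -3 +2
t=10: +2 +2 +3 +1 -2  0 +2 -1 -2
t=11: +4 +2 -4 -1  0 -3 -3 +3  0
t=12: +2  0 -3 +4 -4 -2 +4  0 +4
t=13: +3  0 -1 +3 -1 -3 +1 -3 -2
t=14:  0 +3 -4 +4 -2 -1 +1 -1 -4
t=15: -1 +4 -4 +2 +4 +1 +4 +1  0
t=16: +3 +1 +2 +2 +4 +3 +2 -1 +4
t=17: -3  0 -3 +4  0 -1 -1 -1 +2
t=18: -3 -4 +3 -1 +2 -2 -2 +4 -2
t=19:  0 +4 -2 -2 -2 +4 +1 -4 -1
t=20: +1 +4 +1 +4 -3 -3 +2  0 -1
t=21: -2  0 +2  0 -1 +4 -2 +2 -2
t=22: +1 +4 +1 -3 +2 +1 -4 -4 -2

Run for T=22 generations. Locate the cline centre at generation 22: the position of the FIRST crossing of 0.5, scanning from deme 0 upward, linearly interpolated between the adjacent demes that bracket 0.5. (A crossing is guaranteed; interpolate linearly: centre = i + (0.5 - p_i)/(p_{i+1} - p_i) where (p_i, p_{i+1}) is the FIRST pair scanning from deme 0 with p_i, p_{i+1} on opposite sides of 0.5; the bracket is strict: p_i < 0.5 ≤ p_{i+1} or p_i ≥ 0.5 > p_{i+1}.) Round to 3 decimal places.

3.900

t=0: k=[73 73 73 73 0 0 0 0 0]
t=1: x=[73.0000 73.0000 73.0000 62.2308 10.5850 0.0000 0.0000 0.0000 0.0000] k=[73 73 73 63 13 0 0 0 0]
t=2: x=[73.0000 73.0000 71.4908 56.9485 18.3650 1.9217 0.0000 0.0000 0.0000] k=[73 73 67 56 16 0 0 0 0]
t=3: x=[73.0000 72.0752 66.0216 51.4898 19.4800 2.3649 0.0000 0.0000 0.0000] k=[73 73 69 47 23 3 0 0 0]
t=4: x=[73.0000 72.3833 66.1405 46.3692 23.5800 5.5660 0.4523 0.0000 0.0000] k=[73 73 68 50 26 8 0 0 0]
t=5: x=[73.0000 72.2292 65.8562 48.8043 26.8700 9.6141 1.2056 0.0000 0.0000] k=[73 72 66 45 27 10 3 0 0]
t=6: x=[72.8424 71.1677 63.4925 45.0875 27.1450 11.6425 3.7159 0.4609 0.0000] k=[71 73 64 42 29 16 6 2 0]
t=7: x=[71.1451 71.3056 61.7315 42.9485 29.0000 16.6886 7.1180 2.4228 0.3131] k=[68 73 63 46 28 20 8 4 0]
t=8: x=[68.3768 70.6906 61.5977 45.5096 29.4500 19.7036 9.4788 4.2261 0.6260] k=[65 69 61 45 32 24 7 2 5]
t=9: x=[65.0054 66.9241 59.3939 45.0875 32.7250 23.0059 9.0463 3.3409 4.9057] k=[63 70 57 44 29 24 8 0 7]
t=10: x=[63.3371 66.7556 56.4842 43.3550 30.4500 22.7137 9.4788 2.3014 6.4217] k=[65 69 59 44 28 23 11 1 4]
t=11: x=[65.0054 66.6188 57.7893 43.5006 29.5950 22.2904 11.6694 3.0509 3.8352] k=[69 69 54 43 30 19 9 6 4]
t=12: x=[68.6728 66.4661 54.0121 42.3514 30.2900 19.4260 10.3588 6.4810 4.6115] k=[71 66 51 46 26 17 14 6 9]
t=13: x=[70.0476 64.0766 51.8419 43.4704 27.5950 18.1386 13.7063 8.0008 9.1642] k=[73 64 51 46 27 15 15 5 7]
t=14: x=[71.5837 62.8932 51.5469 43.6160 28.0150 16.9968 13.9881 7.1050 7.1939] k=[72 66 48 48 26 16 15 6 3]
t=15: x=[70.9719 63.7726 49.9714 44.4596 27.7400 17.5678 14.2853 7.2413 3.6959] k=[70 68 46 46 32 19 18 8 4]
t=16: x=[69.4379 64.6534 48.5305 43.6160 32.1450 21.0353 17.2054 9.3342 4.9217] k=[72 66 51 46 36 24 19 8 9]
t=17: x=[70.9719 64.2286 51.8419 44.9268 35.7100 25.3416 18.6697 10.2424 9.4715] k=[68 64 49 49 36 24 18 9 11]
t=18: x=[66.9748 61.8322 50.5453 46.7765 36.1450 25.1957 18.0935 11.1337 11.4326] k=[64 58 54 46 38 23 16 15 9]
t=19: x=[62.3964 57.5498 52.8296 45.6554 36.9850 24.4812 17.3841 14.9560 10.5455] k=[62 62 51 44 35 28 18 11 10]
t=20: x=[61.1981 59.7470 50.9570 43.3550 35.2900 27.9056 18.9807 12.4606 10.8361] k=[62 64 52 47 32 25 21 12 10]
t=21: x=[61.5053 61.3780 52.4171 45.2031 33.1600 25.7642 20.8543 13.6499 10.9893] k=[60 61 54 45 32 30 19 16 9]
t=22: x=[59.2379 59.1593 53.1251 44.0679 33.5950 29.0406 20.7373 16.1406 10.6988] k=[60 63 54 41 36 30 17 12 9]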